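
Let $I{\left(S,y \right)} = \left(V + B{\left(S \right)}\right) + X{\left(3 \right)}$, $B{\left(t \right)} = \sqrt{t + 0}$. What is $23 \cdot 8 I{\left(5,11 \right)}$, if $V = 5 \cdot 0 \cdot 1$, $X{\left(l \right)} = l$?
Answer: $552 + 184 \sqrt{5} \approx 963.44$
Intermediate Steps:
$V = 0$ ($V = 0 \cdot 1 = 0$)
$B{\left(t \right)} = \sqrt{t}$
$I{\left(S,y \right)} = 3 + \sqrt{S}$ ($I{\left(S,y \right)} = \left(0 + \sqrt{S}\right) + 3 = \sqrt{S} + 3 = 3 + \sqrt{S}$)
$23 \cdot 8 I{\left(5,11 \right)} = 23 \cdot 8 \left(3 + \sqrt{5}\right) = 184 \left(3 + \sqrt{5}\right) = 552 + 184 \sqrt{5}$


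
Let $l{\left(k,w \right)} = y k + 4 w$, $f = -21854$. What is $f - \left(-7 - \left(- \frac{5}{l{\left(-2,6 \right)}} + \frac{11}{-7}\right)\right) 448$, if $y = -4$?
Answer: $-19492$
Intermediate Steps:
$l{\left(k,w \right)} = - 4 k + 4 w$
$f - \left(-7 - \left(- \frac{5}{l{\left(-2,6 \right)}} + \frac{11}{-7}\right)\right) 448 = -21854 - \left(-7 - \left(- \frac{5}{\left(-4\right) \left(-2\right) + 4 \cdot 6} + \frac{11}{-7}\right)\right) 448 = -21854 - \left(-7 - \left(- \frac{5}{8 + 24} + 11 \left(- \frac{1}{7}\right)\right)\right) 448 = -21854 - \left(-7 - \left(- \frac{5}{32} - \frac{11}{7}\right)\right) 448 = -21854 - \left(-7 - - \frac{387}{224}\right) 448 = -21854 - \left(-7 + \frac{387}{224}\right) 448 = -21854 - \left(- \frac{1181}{224}\right) 448 = -21854 - -2362 = -21854 + 2362 = -19492$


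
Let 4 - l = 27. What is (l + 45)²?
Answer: 484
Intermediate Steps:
l = -23 (l = 4 - 1*27 = 4 - 27 = -23)
(l + 45)² = (-23 + 45)² = 22² = 484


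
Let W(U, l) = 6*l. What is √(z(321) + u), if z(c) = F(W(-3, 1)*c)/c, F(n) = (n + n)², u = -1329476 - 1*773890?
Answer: I*√2057142 ≈ 1434.3*I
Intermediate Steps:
u = -2103366 (u = -1329476 - 773890 = -2103366)
F(n) = 4*n² (F(n) = (2*n)² = 4*n²)
z(c) = 144*c (z(c) = (4*((6*1)*c)²)/c = (4*(6*c)²)/c = (4*(36*c²))/c = (144*c²)/c = 144*c)
√(z(321) + u) = √(144*321 - 2103366) = √(46224 - 2103366) = √(-2057142) = I*√2057142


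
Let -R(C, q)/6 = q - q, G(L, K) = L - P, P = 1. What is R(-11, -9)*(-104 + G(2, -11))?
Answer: 0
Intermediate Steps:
G(L, K) = -1 + L (G(L, K) = L - 1*1 = L - 1 = -1 + L)
R(C, q) = 0 (R(C, q) = -6*(q - q) = -6*0 = 0)
R(-11, -9)*(-104 + G(2, -11)) = 0*(-104 + (-1 + 2)) = 0*(-104 + 1) = 0*(-103) = 0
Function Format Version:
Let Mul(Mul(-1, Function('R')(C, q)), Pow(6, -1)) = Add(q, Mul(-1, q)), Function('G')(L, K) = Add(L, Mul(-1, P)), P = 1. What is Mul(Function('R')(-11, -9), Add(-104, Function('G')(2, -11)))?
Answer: 0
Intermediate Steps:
Function('G')(L, K) = Add(-1, L) (Function('G')(L, K) = Add(L, Mul(-1, 1)) = Add(L, -1) = Add(-1, L))
Function('R')(C, q) = 0 (Function('R')(C, q) = Mul(-6, Add(q, Mul(-1, q))) = Mul(-6, 0) = 0)
Mul(Function('R')(-11, -9), Add(-104, Function('G')(2, -11))) = Mul(0, Add(-104, Add(-1, 2))) = Mul(0, Add(-104, 1)) = Mul(0, -103) = 0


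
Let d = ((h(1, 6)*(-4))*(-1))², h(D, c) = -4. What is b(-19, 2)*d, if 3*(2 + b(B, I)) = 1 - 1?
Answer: -512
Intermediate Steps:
b(B, I) = -2 (b(B, I) = -2 + (1 - 1)/3 = -2 + (⅓)*0 = -2 + 0 = -2)
d = 256 (d = (-4*(-4)*(-1))² = (16*(-1))² = (-16)² = 256)
b(-19, 2)*d = -2*256 = -512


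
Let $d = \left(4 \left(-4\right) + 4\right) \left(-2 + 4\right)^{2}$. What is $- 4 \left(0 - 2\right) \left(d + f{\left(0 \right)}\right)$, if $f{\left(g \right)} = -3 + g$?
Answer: $-408$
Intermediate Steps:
$d = -48$ ($d = \left(-16 + 4\right) 2^{2} = \left(-12\right) 4 = -48$)
$- 4 \left(0 - 2\right) \left(d + f{\left(0 \right)}\right) = - 4 \left(0 - 2\right) \left(-48 + \left(-3 + 0\right)\right) = \left(-4\right) \left(-2\right) \left(-48 - 3\right) = 8 \left(-51\right) = -408$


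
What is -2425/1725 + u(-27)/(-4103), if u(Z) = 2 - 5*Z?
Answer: -407444/283107 ≈ -1.4392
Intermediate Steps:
-2425/1725 + u(-27)/(-4103) = -2425/1725 + (2 - 5*(-27))/(-4103) = -2425*1/1725 + (2 + 135)*(-1/4103) = -97/69 + 137*(-1/4103) = -97/69 - 137/4103 = -407444/283107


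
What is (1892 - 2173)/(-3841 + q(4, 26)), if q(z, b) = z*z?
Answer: 281/3825 ≈ 0.073464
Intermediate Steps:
q(z, b) = z²
(1892 - 2173)/(-3841 + q(4, 26)) = (1892 - 2173)/(-3841 + 4²) = -281/(-3841 + 16) = -281/(-3825) = -281*(-1/3825) = 281/3825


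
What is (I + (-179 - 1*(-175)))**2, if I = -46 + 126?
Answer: 5776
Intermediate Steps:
I = 80
(I + (-179 - 1*(-175)))**2 = (80 + (-179 - 1*(-175)))**2 = (80 + (-179 + 175))**2 = (80 - 4)**2 = 76**2 = 5776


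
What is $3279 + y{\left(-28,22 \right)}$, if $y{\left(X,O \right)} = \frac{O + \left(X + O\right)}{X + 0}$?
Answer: $\frac{22949}{7} \approx 3278.4$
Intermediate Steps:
$y{\left(X,O \right)} = \frac{X + 2 O}{X}$ ($y{\left(X,O \right)} = \frac{O + \left(O + X\right)}{X} = \frac{X + 2 O}{X}$)
$3279 + y{\left(-28,22 \right)} = 3279 + \frac{-28 + 2 \cdot 22}{-28} = 3279 - \frac{-28 + 44}{28} = 3279 - \frac{4}{7} = \frac{22949}{7}$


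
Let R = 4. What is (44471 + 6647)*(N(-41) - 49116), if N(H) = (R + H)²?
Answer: -2440731146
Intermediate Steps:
N(H) = (4 + H)²
(44471 + 6647)*(N(-41) - 49116) = (44471 + 6647)*((4 - 41)² - 49116) = 51118*((-37)² - 49116) = 51118*(1369 - 49116) = 51118*(-47747) = -2440731146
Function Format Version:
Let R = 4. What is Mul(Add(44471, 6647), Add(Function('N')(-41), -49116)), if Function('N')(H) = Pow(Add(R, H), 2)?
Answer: -2440731146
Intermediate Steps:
Function('N')(H) = Pow(Add(4, H), 2)
Mul(Add(44471, 6647), Add(Function('N')(-41), -49116)) = Mul(Add(44471, 6647), Add(Pow(Add(4, -41), 2), -49116)) = Mul(51118, Add(Pow(-37, 2), -49116)) = Mul(51118, Add(1369, -49116)) = Mul(51118, -47747) = -2440731146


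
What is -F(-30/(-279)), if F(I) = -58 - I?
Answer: 5404/93 ≈ 58.108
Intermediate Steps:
-F(-30/(-279)) = -(-58 - (-30)/(-279)) = -(-58 - (-30)*(-1)/279) = -(-58 - 1*10/93) = -(-58 - 10/93) = -1*(-5404/93) = 5404/93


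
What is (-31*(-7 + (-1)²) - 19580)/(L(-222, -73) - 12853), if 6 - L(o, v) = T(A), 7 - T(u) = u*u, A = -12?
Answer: 9697/6355 ≈ 1.5259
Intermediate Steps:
T(u) = 7 - u² (T(u) = 7 - u*u = 7 - u²)
L(o, v) = 143 (L(o, v) = 6 - (7 - 1*(-12)²) = 6 - (7 - 1*144) = 6 - (7 - 144) = 6 - 1*(-137) = 6 + 137 = 143)
(-31*(-7 + (-1)²) - 19580)/(L(-222, -73) - 12853) = (-31*(-7 + (-1)²) - 19580)/(143 - 12853) = (-31*(-7 + 1) - 19580)/(-12710) = (-31*(-6) - 19580)*(-1/12710) = (186 - 19580)*(-1/12710) = -19394*(-1/12710) = 9697/6355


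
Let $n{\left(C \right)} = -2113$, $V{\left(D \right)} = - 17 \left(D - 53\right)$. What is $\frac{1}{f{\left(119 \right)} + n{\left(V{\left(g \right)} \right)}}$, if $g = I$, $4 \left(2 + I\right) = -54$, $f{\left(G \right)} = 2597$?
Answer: $\frac{1}{484} \approx 0.0020661$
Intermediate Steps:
$I = - \frac{31}{2}$ ($I = -2 + \frac{1}{4} \left(-54\right) = -2 - \frac{27}{2} = - \frac{31}{2} \approx -15.5$)
$g = - \frac{31}{2} \approx -15.5$
$V{\left(D \right)} = 901 - 17 D$ ($V{\left(D \right)} = - 17 \left(-53 + D\right) = 901 - 17 D$)
$\frac{1}{f{\left(119 \right)} + n{\left(V{\left(g \right)} \right)}} = \frac{1}{2597 - 2113} = \frac{1}{484}$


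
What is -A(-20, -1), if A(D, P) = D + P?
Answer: 21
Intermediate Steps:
-A(-20, -1) = -(-20 - 1) = -1*(-21) = 21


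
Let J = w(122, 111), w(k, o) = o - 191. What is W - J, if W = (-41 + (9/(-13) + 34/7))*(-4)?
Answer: 20688/91 ≈ 227.34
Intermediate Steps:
w(k, o) = -191 + o
W = 13408/91 (W = (-41 + (9*(-1/13) + 34*(⅐)))*(-4) = (-41 + (-9/13 + 34/7))*(-4) = (-41 + 379/91)*(-4) = -3352/91*(-4) = 13408/91 ≈ 147.34)
J = -80 (J = -191 + 111 = -80)
W - J = 13408/91 - 1*(-80) = 13408/91 + 80 = 20688/91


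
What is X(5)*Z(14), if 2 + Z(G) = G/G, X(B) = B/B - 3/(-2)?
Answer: -5/2 ≈ -2.5000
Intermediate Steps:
X(B) = 5/2 (X(B) = 1 - 3*(-½) = 1 + 3/2 = 5/2)
Z(G) = -1 (Z(G) = -2 + G/G = -2 + 1 = -1)
X(5)*Z(14) = (5/2)*(-1) = -5/2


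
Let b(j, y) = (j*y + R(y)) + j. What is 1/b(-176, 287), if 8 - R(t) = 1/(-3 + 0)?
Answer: -3/152039 ≈ -1.9732e-5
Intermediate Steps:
R(t) = 25/3 (R(t) = 8 - 1/(-3 + 0) = 8 - 1/(-3) = 8 - 1*(-⅓) = 8 + ⅓ = 25/3)
b(j, y) = 25/3 + j + j*y (b(j, y) = (j*y + 25/3) + j = (25/3 + j*y) + j = 25/3 + j + j*y)
1/b(-176, 287) = 1/(25/3 - 176 - 176*287) = 1/(25/3 - 176 - 50512) = 1/(-152039/3) = -3/152039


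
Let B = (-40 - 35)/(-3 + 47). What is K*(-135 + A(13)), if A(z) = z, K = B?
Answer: 4575/22 ≈ 207.95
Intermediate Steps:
B = -75/44 ≈ -1.7045
K = -75/44 ≈ -1.7045
K*(-135 + A(13)) = -75*(-135 + 13)/44 = -75/44*(-122) = 4575/22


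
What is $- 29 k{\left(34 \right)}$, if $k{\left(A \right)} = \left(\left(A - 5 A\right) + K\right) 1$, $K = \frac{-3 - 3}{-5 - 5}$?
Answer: $\frac{19633}{5} \approx 3926.6$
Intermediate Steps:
$K = \frac{3}{5}$ ($K = - \frac{6}{-10} = \left(-6\right) \left(- \frac{1}{10}\right) = \frac{3}{5} \approx 0.6$)
$k{\left(A \right)} = \frac{3}{5} - 4 A$ ($k{\left(A \right)} = \left(\left(A - 5 A\right) + \frac{3}{5}\right) 1 = \left(- 4 A + \frac{3}{5}\right) 1 = \left(\frac{3}{5} - 4 A\right) 1 = \frac{3}{5} - 4 A$)
$- 29 k{\left(34 \right)} = - 29 \left(\frac{3}{5} - 136\right) = \left(-29\right) \left(- \frac{677}{5}\right) = \frac{19633}{5}$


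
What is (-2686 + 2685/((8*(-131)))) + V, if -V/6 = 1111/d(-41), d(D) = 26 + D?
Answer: -11759409/5240 ≈ -2244.2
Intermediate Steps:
V = 2222/5 (V = -6666/(26 - 41) = -6666/(-15) = -6666*(-1)/15 = -6*(-1111/15) = 2222/5 ≈ 444.40)
(-2686 + 2685/((8*(-131)))) + V = (-2686 + 2685/((8*(-131)))) + 2222/5 = (-2686 + 2685/(-1048)) + 2222/5 = (-2686 + 2685*(-1/1048)) + 2222/5 = (-2686 - 2685/1048) + 2222/5 = -2817613/1048 + 2222/5 = -11759409/5240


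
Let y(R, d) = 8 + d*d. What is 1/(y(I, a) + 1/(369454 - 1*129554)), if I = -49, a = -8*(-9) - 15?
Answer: 239900/781354301 ≈ 0.00030703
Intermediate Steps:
a = 57 (a = 72 - 15 = 57)
y(R, d) = 8 + d**2
1/(y(I, a) + 1/(369454 - 1*129554)) = 1/((8 + 57**2) + 1/(369454 - 1*129554)) = 1/((8 + 3249) + 1/(369454 - 129554)) = 1/(3257 + 1/239900) = 1/(781354301/239900) = 239900/781354301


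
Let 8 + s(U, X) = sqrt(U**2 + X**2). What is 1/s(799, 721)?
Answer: 4/579089 + 761*sqrt(2)/1158178 ≈ 0.00093614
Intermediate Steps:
s(U, X) = -8 + sqrt(U**2 + X**2)
1/s(799, 721) = 1/(-8 + sqrt(799**2 + 721**2)) = 1/(-8 + sqrt(638401 + 519841)) = 1/(-8 + sqrt(1158242)) = 1/(-8 + 761*sqrt(2))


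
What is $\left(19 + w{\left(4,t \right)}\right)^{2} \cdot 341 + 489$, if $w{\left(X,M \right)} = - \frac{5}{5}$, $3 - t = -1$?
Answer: $110973$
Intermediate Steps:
$t = 4$ ($t = 3 - -1 = 3 + 1 = 4$)
$w{\left(X,M \right)} = -1$ ($w{\left(X,M \right)} = \left(-5\right) \frac{1}{5} = -1$)
$\left(19 + w{\left(4,t \right)}\right)^{2} \cdot 341 + 489 = \left(19 - 1\right)^{2} \cdot 341 + 489 = 18^{2} \cdot 341 + 489 = 324 \cdot 341 + 489 = 110484 + 489 = 110973$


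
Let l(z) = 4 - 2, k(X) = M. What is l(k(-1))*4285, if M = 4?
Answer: 8570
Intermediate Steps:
k(X) = 4
l(z) = 2
l(k(-1))*4285 = 2*4285 = 8570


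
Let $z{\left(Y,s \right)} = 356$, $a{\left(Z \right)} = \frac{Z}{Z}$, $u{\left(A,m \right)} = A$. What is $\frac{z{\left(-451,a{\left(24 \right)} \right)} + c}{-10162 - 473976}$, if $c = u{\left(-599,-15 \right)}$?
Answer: $\frac{243}{484138} \approx 0.00050192$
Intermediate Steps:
$a{\left(Z \right)} = 1$
$c = -599$
$\frac{z{\left(-451,a{\left(24 \right)} \right)} + c}{-10162 - 473976} = \frac{356 - 599}{-10162 - 473976} = - \frac{243}{-484138} = \left(-243\right) \left(- \frac{1}{484138}\right) = \frac{243}{484138}$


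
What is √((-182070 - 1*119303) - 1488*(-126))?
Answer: I*√113885 ≈ 337.47*I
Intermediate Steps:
√((-182070 - 1*119303) - 1488*(-126)) = √((-182070 - 119303) + 187488) = √(-301373 + 187488) = √(-113885) = I*√113885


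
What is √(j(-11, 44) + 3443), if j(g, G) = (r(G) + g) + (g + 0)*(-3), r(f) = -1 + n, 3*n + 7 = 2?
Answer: √31161/3 ≈ 58.842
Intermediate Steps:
n = -5/3 (n = -7/3 + (⅓)*2 = -7/3 + ⅔ = -5/3 ≈ -1.6667)
r(f) = -8/3 (r(f) = -1 - 5/3 = -8/3)
j(g, G) = -8/3 - 2*g (j(g, G) = (-8/3 + g) + (g + 0)*(-3) = (-8/3 + g) + g*(-3) = (-8/3 + g) - 3*g = -8/3 - 2*g)
√(j(-11, 44) + 3443) = √((-8/3 - 2*(-11)) + 3443) = √((-8/3 + 22) + 3443) = √(58/3 + 3443) = √(10387/3) = √31161/3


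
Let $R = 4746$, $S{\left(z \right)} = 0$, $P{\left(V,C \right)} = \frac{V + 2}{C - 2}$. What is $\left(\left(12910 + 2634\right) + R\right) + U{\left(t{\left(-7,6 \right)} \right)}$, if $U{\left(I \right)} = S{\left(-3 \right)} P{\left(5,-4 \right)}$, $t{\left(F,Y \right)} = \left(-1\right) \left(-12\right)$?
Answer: $20290$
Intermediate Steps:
$P{\left(V,C \right)} = \frac{2 + V}{-2 + C}$
$t{\left(F,Y \right)} = 12$
$U{\left(I \right)} = 0$ ($U{\left(I \right)} = 0 \frac{2 + 5}{-2 - 4} = 0 \frac{1}{-6} \cdot 7 = 0 \left(\left(- \frac{1}{6}\right) 7\right) = 0 \left(- \frac{7}{6}\right) = 0$)
$\left(\left(12910 + 2634\right) + R\right) + U{\left(t{\left(-7,6 \right)} \right)} = \left(\left(12910 + 2634\right) + 4746\right) + 0 = \left(15544 + 4746\right) + 0 = 20290 + 0 = 20290$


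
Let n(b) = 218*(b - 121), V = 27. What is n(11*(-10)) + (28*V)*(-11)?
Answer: -58674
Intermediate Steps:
n(b) = -26378 + 218*b (n(b) = 218*(-121 + b) = -26378 + 218*b)
n(11*(-10)) + (28*V)*(-11) = (-26378 + 218*(11*(-10))) + (28*27)*(-11) = (-26378 + 218*(-110)) + 756*(-11) = (-26378 - 23980) - 8316 = -50358 - 8316 = -58674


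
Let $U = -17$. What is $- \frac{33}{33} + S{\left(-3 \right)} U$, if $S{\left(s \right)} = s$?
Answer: $50$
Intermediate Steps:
$- \frac{33}{33} + S{\left(-3 \right)} U = - \frac{33}{33} - -51 = \left(-33\right) \frac{1}{33} + 51 = -1 + 51 = 50$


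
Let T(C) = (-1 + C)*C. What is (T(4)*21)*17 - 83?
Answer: 4201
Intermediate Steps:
T(C) = C*(-1 + C)
(T(4)*21)*17 - 83 = ((4*(-1 + 4))*21)*17 - 83 = ((4*3)*21)*17 - 83 = (12*21)*17 - 83 = 252*17 - 83 = 4284 - 83 = 4201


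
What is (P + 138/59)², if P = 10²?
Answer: 36457444/3481 ≈ 10473.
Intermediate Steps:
P = 100
(P + 138/59)² = (100 + 138/59)² = (6038/59)² = 36457444/3481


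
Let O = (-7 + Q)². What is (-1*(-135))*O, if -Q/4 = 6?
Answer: 129735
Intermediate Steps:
Q = -24 (Q = -4*6 = -24)
O = 961 (O = (-7 - 24)² = (-31)² = 961)
(-1*(-135))*O = -1*(-135)*961 = 135*961 = 129735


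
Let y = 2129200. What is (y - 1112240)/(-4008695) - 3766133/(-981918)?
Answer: 402820205633/112463136486 ≈ 3.5818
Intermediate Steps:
(y - 1112240)/(-4008695) - 3766133/(-981918) = (2129200 - 1112240)/(-4008695) - 3766133/(-981918) = 1016960*(-1/4008695) - 3766133*(-1/981918) = -203392/801739 + 538019/140274 = 402820205633/112463136486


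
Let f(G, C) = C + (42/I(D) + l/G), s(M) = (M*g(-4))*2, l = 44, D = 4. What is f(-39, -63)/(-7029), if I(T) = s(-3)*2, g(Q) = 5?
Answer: 25283/2741310 ≈ 0.0092230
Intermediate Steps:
s(M) = 10*M (s(M) = (M*5)*2 = (5*M)*2 = 10*M)
I(T) = -60 (I(T) = (10*(-3))*2 = -30*2 = -60)
f(G, C) = -7/10 + C + 44/G (f(G, C) = C + (42/(-60) + 44/G) = C + (42*(-1/60) + 44/G) = C + (-7/10 + 44/G) = -7/10 + C + 44/G)
f(-39, -63)/(-7029) = (-7/10 - 63 + 44/(-39))/(-7029) = (-7/10 - 63 + 44*(-1/39))*(-1/7029) = (-7/10 - 63 - 44/39)*(-1/7029) = -25283/390*(-1/7029) = 25283/2741310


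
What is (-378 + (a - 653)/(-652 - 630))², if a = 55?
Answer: 58563516001/410881 ≈ 1.4253e+5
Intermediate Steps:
(-378 + (a - 653)/(-652 - 630))² = (-378 + (55 - 653)/(-652 - 630))² = (-378 - 598/(-1282))² = (-378 - 598*(-1/1282))² = (-378 + 299/641)² = (-241999/641)² = 58563516001/410881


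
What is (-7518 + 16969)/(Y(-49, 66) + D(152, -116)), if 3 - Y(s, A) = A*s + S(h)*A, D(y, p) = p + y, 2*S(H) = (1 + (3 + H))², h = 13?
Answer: -9451/6264 ≈ -1.5088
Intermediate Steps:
S(H) = (4 + H)²/2 (S(H) = (1 + (3 + H))²/2 = (4 + H)²/2)
Y(s, A) = 3 - 289*A/2 - A*s (Y(s, A) = 3 - (A*s + ((4 + 13)²/2)*A) = 3 - (A*s + ((½)*17²)*A) = 3 - (A*s + ((½)*289)*A) = 3 - (A*s + 289*A/2) = 3 - (289*A/2 + A*s) = 3 + (-289*A/2 - A*s) = 3 - 289*A/2 - A*s)
(-7518 + 16969)/(Y(-49, 66) + D(152, -116)) = (-7518 + 16969)/((3 - 289/2*66 - 1*66*(-49)) + (-116 + 152)) = 9451/((3 - 9537 + 3234) + 36) = 9451/(-6300 + 36) = 9451/(-6264) = 9451*(-1/6264) = -9451/6264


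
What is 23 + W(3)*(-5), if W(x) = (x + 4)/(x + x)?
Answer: 103/6 ≈ 17.167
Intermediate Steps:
W(x) = (4 + x)/(2*x) (W(x) = (4 + x)/((2*x)) = (4 + x)*(1/(2*x)) = (4 + x)/(2*x))
23 + W(3)*(-5) = 23 + ((½)*(4 + 3)/3)*(-5) = 23 + ((½)*(⅓)*7)*(-5) = 23 + (7/6)*(-5) = 23 - 35/6 = 103/6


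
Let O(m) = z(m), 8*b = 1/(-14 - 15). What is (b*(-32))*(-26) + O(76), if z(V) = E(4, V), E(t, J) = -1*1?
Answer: -133/29 ≈ -4.5862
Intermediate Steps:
E(t, J) = -1
b = -1/232 (b = 1/(8*(-14 - 15)) = (⅛)/(-29) = (⅛)*(-1/29) = -1/232 ≈ -0.0043103)
z(V) = -1
O(m) = -1
(b*(-32))*(-26) + O(76) = -1/232*(-32)*(-26) - 1 = (4/29)*(-26) - 1 = -104/29 - 1 = -133/29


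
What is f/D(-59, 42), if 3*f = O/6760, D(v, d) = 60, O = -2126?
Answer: -1063/608400 ≈ -0.0017472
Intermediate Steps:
f = -1063/10140 (f = (-2126/6760)/3 = (-2126*1/6760)/3 = (⅓)*(-1063/3380) = -1063/10140 ≈ -0.10483)
f/D(-59, 42) = -1063/10140/60 = -1063/10140*1/60 = -1063/608400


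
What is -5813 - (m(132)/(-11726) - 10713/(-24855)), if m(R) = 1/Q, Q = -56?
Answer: -31627360829341/5440394960 ≈ -5813.4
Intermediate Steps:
m(R) = -1/56 (m(R) = 1/(-56) = -1/56)
-5813 - (m(132)/(-11726) - 10713/(-24855)) = -5813 - (-1/56/(-11726) - 10713/(-24855)) = -5813 - (-1/56*(-1/11726) - 10713*(-1/24855)) = -5813 - (1/656656 + 3571/8285) = -5813 - 1*2344926861/5440394960 = -5813 - 2344926861/5440394960 = -31627360829341/5440394960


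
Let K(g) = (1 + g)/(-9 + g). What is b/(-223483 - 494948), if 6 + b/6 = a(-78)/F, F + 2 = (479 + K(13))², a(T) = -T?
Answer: 11173980/223005053509 ≈ 5.0106e-5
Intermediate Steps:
K(g) = (1 + g)/(-9 + g)
F = 931217/4 (F = -2 + (479 + (1 + 13)/(-9 + 13))² = -2 + (479 + 14/4)² = -2 + (479 + (¼)*14)² = -2 + (479 + 7/2)² = -2 + (965/2)² = -2 + 931225/4 = 931217/4 ≈ 2.3280e+5)
b = -33521940/931217 (b = -36 + 6*((-1*(-78))/(931217/4)) = -36 + 6*(78*(4/931217)) = -36 + 6*(312/931217) = -36 + 1872/931217 = -33521940/931217 ≈ -35.998)
b/(-223483 - 494948) = -33521940/(931217*(-223483 - 494948)) = -33521940/931217/(-718431) = -33521940/931217*(-1/718431) = 11173980/223005053509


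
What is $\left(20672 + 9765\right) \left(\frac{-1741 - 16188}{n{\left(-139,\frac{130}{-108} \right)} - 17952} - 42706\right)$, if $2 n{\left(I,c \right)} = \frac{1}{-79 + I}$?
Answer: $- \frac{10173724380829878}{7827073} \approx -1.2998 \cdot 10^{9}$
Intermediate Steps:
$n{\left(I,c \right)} = \frac{1}{2 \left(-79 + I\right)}$
$\left(20672 + 9765\right) \left(\frac{-1741 - 16188}{n{\left(-139,\frac{130}{-108} \right)} - 17952} - 42706\right) = \left(20672 + 9765\right) \left(\frac{-1741 - 16188}{\frac{1}{2 \left(-79 - 139\right)} - 17952} - 42706\right) = 30437 \left(- \frac{17929}{\frac{1}{2 \left(-218\right)} - 17952} - 42706\right) = 30437 \left(- \frac{17929}{\frac{1}{2} \left(- \frac{1}{218}\right) - 17952} - 42706\right) = 30437 \left(- \frac{17929}{- \frac{1}{436} - 17952} - 42706\right) = 30437 \left(- \frac{17929}{- \frac{7827073}{436}} - 42706\right) = 30437 \left(\left(-17929\right) \left(- \frac{436}{7827073}\right) - 42706\right) = 30437 \left(\frac{7817044}{7827073} - 42706\right) = 30437 \left(- \frac{334255162494}{7827073}\right) = - \frac{10173724380829878}{7827073}$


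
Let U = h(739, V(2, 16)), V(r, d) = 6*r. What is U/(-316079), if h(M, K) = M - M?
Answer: 0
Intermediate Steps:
h(M, K) = 0
U = 0
U/(-316079) = 0/(-316079) = 0*(-1/316079) = 0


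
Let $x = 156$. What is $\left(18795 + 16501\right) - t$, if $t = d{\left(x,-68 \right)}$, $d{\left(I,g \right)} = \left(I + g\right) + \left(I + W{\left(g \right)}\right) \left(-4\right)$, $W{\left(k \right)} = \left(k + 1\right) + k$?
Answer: $35292$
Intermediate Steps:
$W{\left(k \right)} = 1 + 2 k$ ($W{\left(k \right)} = \left(1 + k\right) + k = 1 + 2 k$)
$d{\left(I,g \right)} = -4 - 7 g - 3 I$ ($d{\left(I,g \right)} = \left(I + g\right) + \left(I + \left(1 + 2 g\right)\right) \left(-4\right) = \left(I + g\right) + \left(1 + I + 2 g\right) \left(-4\right) = \left(I + g\right) - \left(4 + 4 I + 8 g\right) = -4 - 7 g - 3 I$)
$t = 4$ ($t = -4 - -476 - 468 = -4 + 476 - 468 = 4$)
$\left(18795 + 16501\right) - t = \left(18795 + 16501\right) - 4 = 35296 - 4 = 35292$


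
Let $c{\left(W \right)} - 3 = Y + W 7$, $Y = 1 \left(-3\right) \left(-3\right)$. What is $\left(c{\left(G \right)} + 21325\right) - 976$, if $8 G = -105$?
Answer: $\frac{162153}{8} \approx 20269.0$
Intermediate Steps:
$G = - \frac{105}{8}$ ($G = \frac{1}{8} \left(-105\right) = - \frac{105}{8} \approx -13.125$)
$Y = 9$ ($Y = \left(-3\right) \left(-3\right) = 9$)
$c{\left(W \right)} = 12 + 7 W$ ($c{\left(W \right)} = 3 + \left(9 + W 7\right) = 3 + \left(9 + 7 W\right) = 12 + 7 W$)
$\left(c{\left(G \right)} + 21325\right) - 976 = \left(\left(12 + 7 \left(- \frac{105}{8}\right)\right) + 21325\right) - 976 = \left(\left(12 - \frac{735}{8}\right) + 21325\right) - 976 = \left(- \frac{639}{8} + 21325\right) - 976 = \frac{169961}{8} - 976 = \frac{162153}{8}$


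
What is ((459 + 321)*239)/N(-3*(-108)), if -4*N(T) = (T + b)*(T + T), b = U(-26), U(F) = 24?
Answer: -15535/4698 ≈ -3.3067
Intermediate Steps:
b = 24
N(T) = -T*(24 + T)/2 (N(T) = -(T + 24)*(T + T)/4 = -(24 + T)*2*T/4 = -T*(24 + T)/2)
((459 + 321)*239)/N(-3*(-108)) = ((459 + 321)*239)/((-(-3*(-108))*(24 - 3*(-108))/2)) = (780*239)/((-1/2*324*(24 + 324))) = 186420/((-1/2*324*348)) = 186420/(-56376) = 186420*(-1/56376) = -15535/4698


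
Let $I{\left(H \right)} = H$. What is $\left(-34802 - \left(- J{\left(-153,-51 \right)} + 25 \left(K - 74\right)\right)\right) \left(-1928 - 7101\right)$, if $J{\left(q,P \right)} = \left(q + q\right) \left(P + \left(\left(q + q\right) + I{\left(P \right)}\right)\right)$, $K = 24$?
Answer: $-824311584$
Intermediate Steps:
$J{\left(q,P \right)} = 2 q \left(2 P + 2 q\right)$ ($J{\left(q,P \right)} = \left(q + q\right) \left(P + \left(\left(q + q\right) + P\right)\right) = 2 q \left(P + \left(2 q + P\right)\right) = 2 q \left(P + \left(P + 2 q\right)\right) = 2 q \left(2 P + 2 q\right)$)
$\left(-34802 - \left(- J{\left(-153,-51 \right)} + 25 \left(K - 74\right)\right)\right) \left(-1928 - 7101\right) = \left(-34802 - \left(25 \left(24 - 74\right) + 612 \left(-51 - 153\right)\right)\right) \left(-1928 - 7101\right) = \left(-34802 + \left(4 \left(-153\right) \left(-204\right) - 25 \left(-50\right)\right)\right) \left(-9029\right) = \left(-34802 + \left(124848 - -1250\right)\right) \left(-9029\right) = \left(-34802 + \left(124848 + 1250\right)\right) \left(-9029\right) = \left(-34802 + 126098\right) \left(-9029\right) = 91296 \left(-9029\right) = -824311584$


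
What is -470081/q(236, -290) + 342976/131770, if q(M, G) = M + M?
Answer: -30890344349/31097720 ≈ -993.33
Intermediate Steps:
q(M, G) = 2*M
-470081/q(236, -290) + 342976/131770 = -470081/(2*236) + 342976/131770 = -470081/472 + 342976*(1/131770) = -470081*1/472 + 171488/65885 = -470081/472 + 171488/65885 = -30890344349/31097720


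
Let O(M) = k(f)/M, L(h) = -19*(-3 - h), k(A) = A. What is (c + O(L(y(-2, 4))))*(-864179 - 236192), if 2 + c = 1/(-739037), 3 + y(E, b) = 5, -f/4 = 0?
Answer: 1626430865825/739037 ≈ 2.2007e+6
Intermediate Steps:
f = 0 (f = -4*0 = 0)
y(E, b) = 2 (y(E, b) = -3 + 5 = 2)
c = -1478075/739037 (c = -2 + 1/(-739037) = -2 - 1/739037 = -1478075/739037 ≈ -2.0000)
L(h) = 57 + 19*h
O(M) = 0 (O(M) = 0/M = 0)
(c + O(L(y(-2, 4))))*(-864179 - 236192) = (-1478075/739037 + 0)*(-864179 - 236192) = -1478075/739037*(-1100371) = 1626430865825/739037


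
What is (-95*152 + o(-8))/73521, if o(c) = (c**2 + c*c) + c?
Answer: -14320/73521 ≈ -0.19477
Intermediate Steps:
o(c) = c + 2*c**2 (o(c) = (c**2 + c**2) + c = 2*c**2 + c = c + 2*c**2)
(-95*152 + o(-8))/73521 = (-95*152 - 8*(1 + 2*(-8)))/73521 = (-14440 - 8*(1 - 16))*(1/73521) = (-14440 - 8*(-15))*(1/73521) = (-14440 + 120)*(1/73521) = -14320*1/73521 = -14320/73521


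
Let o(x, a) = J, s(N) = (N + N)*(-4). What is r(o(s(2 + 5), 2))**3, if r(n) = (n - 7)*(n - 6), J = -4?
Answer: 1331000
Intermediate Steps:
s(N) = -8*N (s(N) = (2*N)*(-4) = -8*N)
o(x, a) = -4
r(n) = (-7 + n)*(-6 + n)
r(o(s(2 + 5), 2))**3 = (42 + (-4)**2 - 13*(-4))**3 = (42 + 16 + 52)**3 = 110**3 = 1331000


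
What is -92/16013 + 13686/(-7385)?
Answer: -219833338/118256005 ≈ -1.8590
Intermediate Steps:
-92/16013 + 13686/(-7385) = -92*1/16013 + 13686*(-1/7385) = -92/16013 - 13686/7385 = -219833338/118256005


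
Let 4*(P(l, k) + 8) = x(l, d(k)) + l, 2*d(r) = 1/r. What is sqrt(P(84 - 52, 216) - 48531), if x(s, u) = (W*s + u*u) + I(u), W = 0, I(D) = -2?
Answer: I*sqrt(36228570623)/864 ≈ 220.3*I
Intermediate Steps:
d(r) = 1/(2*r) (d(r) = (1/r)/2 = 1/(2*r))
x(s, u) = -2 + u**2 (x(s, u) = (0*s + u*u) - 2 = (0 + u**2) - 2 = u**2 - 2 = -2 + u**2)
P(l, k) = -17/2 + l/4 + 1/(16*k**2) (P(l, k) = -8 + ((-2 + (1/(2*k))**2) + l)/4 = -8 + ((-2 + 1/(4*k**2)) + l)/4 = -8 + (-2 + l + 1/(4*k**2))/4 = -8 + (-1/2 + l/4 + 1/(16*k**2)) = -17/2 + l/4 + 1/(16*k**2))
sqrt(P(84 - 52, 216) - 48531) = sqrt((-17/2 + (84 - 52)/4 + (1/16)/216**2) - 48531) = sqrt((-17/2 + (1/4)*32 + (1/16)*(1/46656)) - 48531) = sqrt((-17/2 + 8 + 1/746496) - 48531) = sqrt(-373247/746496 - 48531) = sqrt(-36228570623/746496) = I*sqrt(36228570623)/864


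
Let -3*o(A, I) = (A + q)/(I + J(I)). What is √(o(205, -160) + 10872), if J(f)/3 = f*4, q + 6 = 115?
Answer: 17*√22887735/780 ≈ 104.27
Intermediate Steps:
q = 109 (q = -6 + 115 = 109)
J(f) = 12*f (J(f) = 3*(f*4) = 3*(4*f) = 12*f)
o(A, I) = -(109 + A)/(39*I) (o(A, I) = -(A + 109)/(3*(I + 12*I)) = -(109 + A)/(3*(13*I)) = -(109 + A)*1/(13*I)/3 = -(109 + A)/(39*I))
√(o(205, -160) + 10872) = √((1/39)*(-109 - 1*205)/(-160) + 10872) = √((1/39)*(-1/160)*(-109 - 205) + 10872) = √((1/39)*(-1/160)*(-314) + 10872) = √(157/3120 + 10872) = √(33920797/3120) = 17*√22887735/780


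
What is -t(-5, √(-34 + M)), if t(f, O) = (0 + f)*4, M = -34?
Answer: 20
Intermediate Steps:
t(f, O) = 4*f (t(f, O) = f*4 = 4*f)
-t(-5, √(-34 + M)) = -4*(-5) = -1*(-20) = 20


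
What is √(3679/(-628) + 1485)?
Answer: √145837457/314 ≈ 38.460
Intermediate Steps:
√(3679/(-628) + 1485) = √(3679*(-1/628) + 1485) = √(-3679/628 + 1485) = √(928901/628) = √145837457/314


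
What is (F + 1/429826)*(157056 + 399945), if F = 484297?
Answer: 115947245537353323/429826 ≈ 2.6975e+11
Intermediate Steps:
(F + 1/429826)*(157056 + 399945) = (484297 + 1/429826)*(157056 + 399945) = (484297 + 1/429826)*557001 = (208163442323/429826)*557001 = 115947245537353323/429826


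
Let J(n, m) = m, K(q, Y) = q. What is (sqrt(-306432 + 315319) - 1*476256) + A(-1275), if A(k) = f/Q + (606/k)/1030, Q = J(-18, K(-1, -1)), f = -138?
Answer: -104210327351/218875 + sqrt(8887) ≈ -4.7602e+5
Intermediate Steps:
Q = -1
A(k) = 138 + 303/(515*k) (A(k) = -138/(-1) + (606/k)/1030 = -138*(-1) + (606/k)*(1/1030) = 138 + 303/(515*k))
(sqrt(-306432 + 315319) - 1*476256) + A(-1275) = (sqrt(-306432 + 315319) - 1*476256) + (138 + (303/515)/(-1275)) = (sqrt(8887) - 476256) + (138 + (303/515)*(-1/1275)) = (-476256 + sqrt(8887)) + (138 - 101/218875) = (-476256 + sqrt(8887)) + 30204649/218875 = -104210327351/218875 + sqrt(8887)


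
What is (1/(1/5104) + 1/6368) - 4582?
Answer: 3324097/6368 ≈ 522.00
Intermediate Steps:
(1/(1/5104) + 1/6368) - 4582 = (5104 + 1/6368) - 4582 = 32502273/6368 - 4582 = 3324097/6368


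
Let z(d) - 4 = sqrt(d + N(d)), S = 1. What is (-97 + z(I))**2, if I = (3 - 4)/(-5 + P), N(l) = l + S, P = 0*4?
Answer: (465 - sqrt(35))**2/25 ≈ 8430.3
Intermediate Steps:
P = 0
N(l) = 1 + l (N(l) = l + 1 = 1 + l)
I = 1/5 (I = (3 - 4)/(-5 + 0) = -1/(-5) = -1*(-1/5) = 1/5 ≈ 0.20000)
z(d) = 4 + sqrt(1 + 2*d) (z(d) = 4 + sqrt(d + (1 + d)) = 4 + sqrt(1 + 2*d))
(-97 + z(I))**2 = (-97 + (4 + sqrt(1 + 2*(1/5))))**2 = (-97 + (4 + sqrt(1 + 2/5)))**2 = (-97 + (4 + sqrt(7/5)))**2 = (-97 + (4 + sqrt(35)/5))**2 = (-93 + sqrt(35)/5)**2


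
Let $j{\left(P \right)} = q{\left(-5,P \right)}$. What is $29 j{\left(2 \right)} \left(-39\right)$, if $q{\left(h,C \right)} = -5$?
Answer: $5655$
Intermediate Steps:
$j{\left(P \right)} = -5$
$29 j{\left(2 \right)} \left(-39\right) = 29 \left(-5\right) \left(-39\right) = \left(-145\right) \left(-39\right) = 5655$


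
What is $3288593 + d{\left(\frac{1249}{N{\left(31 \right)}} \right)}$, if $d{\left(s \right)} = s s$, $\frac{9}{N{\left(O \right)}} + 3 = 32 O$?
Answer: $\frac{1526136114154}{81} \approx 1.8841 \cdot 10^{10}$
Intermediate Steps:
$N{\left(O \right)} = \frac{9}{-3 + 32 O}$
$d{\left(s \right)} = s^{2}$
$3288593 + d{\left(\frac{1249}{N{\left(31 \right)}} \right)} = 3288593 + \left(\frac{1249}{9 \frac{1}{-3 + 32 \cdot 31}}\right)^{2} = 3288593 + \left(\frac{1249}{9 \frac{1}{-3 + 992}}\right)^{2} = 3288593 + \left(\frac{1249}{9 \cdot \frac{1}{989}}\right)^{2} = 3288593 + \left(\frac{1249}{\frac{9}{989}}\right)^{2} = 3288593 + \left(1249 \cdot \frac{989}{9}\right)^{2} = 3288593 + \left(\frac{1235261}{9}\right)^{2} = 3288593 + \frac{1525869738121}{81} = \frac{1526136114154}{81}$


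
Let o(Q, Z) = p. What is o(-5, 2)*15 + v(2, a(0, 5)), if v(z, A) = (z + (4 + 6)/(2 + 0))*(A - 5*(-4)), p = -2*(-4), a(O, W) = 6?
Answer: 302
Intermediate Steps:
p = 8
o(Q, Z) = 8
v(z, A) = (5 + z)*(20 + A) (v(z, A) = (z + 10/2)*(A + 20) = (z + 10*(½))*(20 + A) = (z + 5)*(20 + A) = (5 + z)*(20 + A))
o(-5, 2)*15 + v(2, a(0, 5)) = 8*15 + (100 + 5*6 + 20*2 + 6*2) = 120 + (100 + 30 + 40 + 12) = 120 + 182 = 302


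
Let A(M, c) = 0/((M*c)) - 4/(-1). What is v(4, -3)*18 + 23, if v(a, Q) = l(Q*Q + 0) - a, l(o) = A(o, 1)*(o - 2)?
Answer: 455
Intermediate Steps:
A(M, c) = 4 (A(M, c) = 0*(1/(M*c)) - 4*(-1) = 0 + 4 = 4)
l(o) = -8 + 4*o (l(o) = 4*(o - 2) = 4*(-2 + o) = -8 + 4*o)
v(a, Q) = -8 - a + 4*Q**2 (v(a, Q) = (-8 + 4*(Q*Q + 0)) - a = (-8 + 4*(Q**2 + 0)) - a = (-8 + 4*Q**2) - a = -8 - a + 4*Q**2)
v(4, -3)*18 + 23 = (-8 - 1*4 + 4*(-3)**2)*18 + 23 = (-8 - 4 + 4*9)*18 + 23 = (-8 - 4 + 36)*18 + 23 = 24*18 + 23 = 432 + 23 = 455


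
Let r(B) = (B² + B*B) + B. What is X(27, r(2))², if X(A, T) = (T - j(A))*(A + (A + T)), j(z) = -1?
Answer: 495616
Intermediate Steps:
r(B) = B + 2*B² (r(B) = (B² + B²) + B = 2*B² + B = B + 2*B²)
X(A, T) = (1 + T)*(T + 2*A) (X(A, T) = (T - 1*(-1))*(A + (A + T)) = (T + 1)*(T + 2*A) = (1 + T)*(T + 2*A))
X(27, r(2))² = (2*(1 + 2*2) + (2*(1 + 2*2))² + 2*27 + 2*27*(2*(1 + 2*2)))² = (2*(1 + 4) + (2*(1 + 4))² + 54 + 2*27*(2*(1 + 4)))² = (2*5 + (2*5)² + 54 + 2*27*(2*5))² = (10 + 10² + 54 + 2*27*10)² = (10 + 100 + 54 + 540)² = 704² = 495616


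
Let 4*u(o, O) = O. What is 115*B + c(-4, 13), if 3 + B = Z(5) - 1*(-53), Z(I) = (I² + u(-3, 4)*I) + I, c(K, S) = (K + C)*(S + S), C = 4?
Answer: 9775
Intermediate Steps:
u(o, O) = O/4
c(K, S) = 2*S*(4 + K) (c(K, S) = (K + 4)*(S + S) = (4 + K)*(2*S) = 2*S*(4 + K))
Z(I) = I² + 2*I (Z(I) = (I² + ((¼)*4)*I) + I = (I² + 1*I) + I = (I² + I) + I = (I + I²) + I = I² + 2*I)
B = 85 (B = -3 + (5*(2 + 5) - 1*(-53)) = -3 + (5*7 + 53) = -3 + (35 + 53) = -3 + 88 = 85)
115*B + c(-4, 13) = 115*85 + 2*13*(4 - 4) = 9775 + 2*13*0 = 9775 + 0 = 9775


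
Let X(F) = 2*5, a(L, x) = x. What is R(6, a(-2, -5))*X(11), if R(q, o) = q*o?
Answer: -300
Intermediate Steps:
R(q, o) = o*q
X(F) = 10
R(6, a(-2, -5))*X(11) = -5*6*10 = -30*10 = -300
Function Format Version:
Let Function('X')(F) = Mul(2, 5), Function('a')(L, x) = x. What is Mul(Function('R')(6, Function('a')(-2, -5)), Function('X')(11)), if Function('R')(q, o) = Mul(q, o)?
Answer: -300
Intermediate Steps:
Function('R')(q, o) = Mul(o, q)
Function('X')(F) = 10
Mul(Function('R')(6, Function('a')(-2, -5)), Function('X')(11)) = Mul(Mul(-5, 6), 10) = Mul(-30, 10) = -300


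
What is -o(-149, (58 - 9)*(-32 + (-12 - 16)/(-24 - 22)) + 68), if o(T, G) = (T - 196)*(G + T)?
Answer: -558615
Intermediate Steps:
o(T, G) = (-196 + T)*(G + T)
-o(-149, (58 - 9)*(-32 + (-12 - 16)/(-24 - 22)) + 68) = -((-149)**2 - 196*((58 - 9)*(-32 + (-12 - 16)/(-24 - 22)) + 68) - 196*(-149) + ((58 - 9)*(-32 + (-12 - 16)/(-24 - 22)) + 68)*(-149)) = -(22201 - 196*(49*(-32 - 28/(-46)) + 68) + 29204 + (49*(-32 - 28/(-46)) + 68)*(-149)) = -(22201 - 196*(49*(-32 - 28*(-1/46)) + 68) + 29204 + (49*(-32 - 28*(-1/46)) + 68)*(-149)) = -(22201 - 196*(49*(-32 + 14/23) + 68) + 29204 + (49*(-32 + 14/23) + 68)*(-149)) = -(22201 - 196*(49*(-722/23) + 68) + 29204 + (49*(-722/23) + 68)*(-149)) = -(22201 - 196*(-35378/23 + 68) + 29204 + (-35378/23 + 68)*(-149)) = -(22201 - 196*(-33814/23) + 29204 - 33814/23*(-149)) = -(22201 + 6627544/23 + 29204 + 5038286/23) = -1*558615 = -558615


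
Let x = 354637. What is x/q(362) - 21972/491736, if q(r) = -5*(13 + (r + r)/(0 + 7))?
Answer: -101733666227/166985350 ≈ -609.24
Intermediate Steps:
q(r) = -65 - 10*r/7 (q(r) = -5*(13 + (2*r)/7) = -5*(13 + (2*r)*(⅐)) = -5*(13 + 2*r/7) = -65 - 10*r/7)
x/q(362) - 21972/491736 = 354637/(-65 - 10/7*362) - 21972/491736 = 354637/(-65 - 3620/7) - 21972*1/491736 = 354637/(-4075/7) - 1831/40978 = 354637*(-7/4075) - 1831/40978 = -2482459/4075 - 1831/40978 = -101733666227/166985350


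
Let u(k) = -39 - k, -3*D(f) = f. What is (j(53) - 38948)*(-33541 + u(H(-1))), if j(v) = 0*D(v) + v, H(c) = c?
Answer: 1306055205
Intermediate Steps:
D(f) = -f/3
j(v) = v (j(v) = 0*(-v/3) + v = 0 + v = v)
(j(53) - 38948)*(-33541 + u(H(-1))) = (53 - 38948)*(-33541 + (-39 - 1*(-1))) = -38895*(-33541 + (-39 + 1)) = -38895*(-33541 - 38) = -38895*(-33579) = 1306055205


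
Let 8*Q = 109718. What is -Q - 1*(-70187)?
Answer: 225889/4 ≈ 56472.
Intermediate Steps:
Q = 54859/4 (Q = (1/8)*109718 = 54859/4 ≈ 13715.)
-Q - 1*(-70187) = -1*54859/4 - 1*(-70187) = -54859/4 + 70187 = 225889/4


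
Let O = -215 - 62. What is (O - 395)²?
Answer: 451584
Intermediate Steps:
O = -277
(O - 395)² = (-277 - 395)² = (-672)² = 451584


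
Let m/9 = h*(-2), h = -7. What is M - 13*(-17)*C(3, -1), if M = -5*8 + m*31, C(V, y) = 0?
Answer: 3866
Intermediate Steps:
m = 126 (m = 9*(-7*(-2)) = 9*14 = 126)
M = 3866 (M = -5*8 + 126*31 = -40 + 3906 = 3866)
M - 13*(-17)*C(3, -1) = 3866 - 13*(-17)*0 = 3866 - (-221)*0 = 3866 - 1*0 = 3866 + 0 = 3866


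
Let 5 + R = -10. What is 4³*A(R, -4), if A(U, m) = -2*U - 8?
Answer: 1408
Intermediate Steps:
R = -15 (R = -5 - 10 = -15)
A(U, m) = -8 - 2*U
4³*A(R, -4) = 4³*(-8 - 2*(-15)) = 64*(-8 + 30) = 64*22 = 1408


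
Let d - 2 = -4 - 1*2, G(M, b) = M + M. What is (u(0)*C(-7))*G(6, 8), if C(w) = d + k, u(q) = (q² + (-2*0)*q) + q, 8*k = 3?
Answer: 0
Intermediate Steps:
G(M, b) = 2*M
k = 3/8 (k = (⅛)*3 = 3/8 ≈ 0.37500)
d = -4 (d = 2 + (-4 - 1*2) = 2 + (-4 - 2) = 2 - 6 = -4)
u(q) = q + q² (u(q) = (q² + 0*q) + q = (q² + 0) + q = q² + q = q + q²)
C(w) = -29/8 (C(w) = -4 + 3/8 = -29/8)
(u(0)*C(-7))*G(6, 8) = ((0*(1 + 0))*(-29/8))*(2*6) = ((0*1)*(-29/8))*12 = (0*(-29/8))*12 = 0*12 = 0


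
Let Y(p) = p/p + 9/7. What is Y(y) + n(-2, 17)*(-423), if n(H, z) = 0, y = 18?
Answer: 16/7 ≈ 2.2857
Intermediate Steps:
Y(p) = 16/7 (Y(p) = 1 + 9*(⅐) = 1 + 9/7 = 16/7)
Y(y) + n(-2, 17)*(-423) = 16/7 + 0*(-423) = 16/7 + 0 = 16/7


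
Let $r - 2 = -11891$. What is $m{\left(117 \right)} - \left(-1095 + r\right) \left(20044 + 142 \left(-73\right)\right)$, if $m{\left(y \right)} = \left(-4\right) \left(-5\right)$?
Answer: $125659172$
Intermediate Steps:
$r = -11889$ ($r = 2 - 11891 = -11889$)
$m{\left(y \right)} = 20$
$m{\left(117 \right)} - \left(-1095 + r\right) \left(20044 + 142 \left(-73\right)\right) = 20 - \left(-1095 - 11889\right) \left(20044 + 142 \left(-73\right)\right) = 20 - - 12984 \left(20044 - 10366\right) = 20 - \left(-12984\right) 9678 = 20 - -125659152 = 20 + 125659152 = 125659172$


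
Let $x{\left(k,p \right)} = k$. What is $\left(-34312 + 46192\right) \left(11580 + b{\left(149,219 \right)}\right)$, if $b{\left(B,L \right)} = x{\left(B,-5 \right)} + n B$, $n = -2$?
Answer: $135800280$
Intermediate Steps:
$b{\left(B,L \right)} = - B$ ($b{\left(B,L \right)} = B - 2 B = - B$)
$\left(-34312 + 46192\right) \left(11580 + b{\left(149,219 \right)}\right) = \left(-34312 + 46192\right) \left(11580 - 149\right) = 11880 \left(11580 - 149\right) = 11880 \cdot 11431 = 135800280$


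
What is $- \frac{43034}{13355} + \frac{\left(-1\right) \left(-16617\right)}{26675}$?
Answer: $- \frac{185202383}{71248925} \approx -2.5994$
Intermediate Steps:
$- \frac{43034}{13355} + \frac{\left(-1\right) \left(-16617\right)}{26675} = \left(-43034\right) \frac{1}{13355} + 16617 \cdot \frac{1}{26675} = - \frac{43034}{13355} + \frac{16617}{26675} = - \frac{185202383}{71248925}$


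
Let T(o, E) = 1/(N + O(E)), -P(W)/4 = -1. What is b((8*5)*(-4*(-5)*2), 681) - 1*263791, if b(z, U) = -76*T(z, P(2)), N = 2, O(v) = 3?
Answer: -1319031/5 ≈ -2.6381e+5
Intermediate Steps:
P(W) = 4 (P(W) = -4*(-1) = 4)
T(o, E) = 1/5 (T(o, E) = 1/(2 + 3) = 1/5)
b(z, U) = -76/5 (b(z, U) = -76*1/5 = -76/5)
b((8*5)*(-4*(-5)*2), 681) - 1*263791 = -76/5 - 1*263791 = -76/5 - 263791 = -1319031/5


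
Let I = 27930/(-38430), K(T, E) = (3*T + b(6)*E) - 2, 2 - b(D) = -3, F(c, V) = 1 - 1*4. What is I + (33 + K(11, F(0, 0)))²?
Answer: 439250/183 ≈ 2400.3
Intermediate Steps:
F(c, V) = -3 (F(c, V) = 1 - 4 = -3)
b(D) = 5 (b(D) = 2 - 1*(-3) = 2 + 3 = 5)
K(T, E) = -2 + 3*T + 5*E (K(T, E) = (3*T + 5*E) - 2 = -2 + 3*T + 5*E)
I = -133/183 (I = 27930*(-1/38430) = -133/183 ≈ -0.72678)
I + (33 + K(11, F(0, 0)))² = -133/183 + (33 + (-2 + 3*11 + 5*(-3)))² = -133/183 + (33 + (-2 + 33 - 15))² = -133/183 + (33 + 16)² = -133/183 + 49² = -133/183 + 2401 = 439250/183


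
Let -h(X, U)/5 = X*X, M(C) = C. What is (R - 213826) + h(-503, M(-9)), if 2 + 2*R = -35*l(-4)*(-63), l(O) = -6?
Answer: -1485487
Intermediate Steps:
h(X, U) = -5*X² (h(X, U) = -5*X*X = -5*X²)
R = -6616 (R = -1 + (-35*(-6)*(-63))/2 = -1 + (210*(-63))/2 = -1 + (½)*(-13230) = -1 - 6615 = -6616)
(R - 213826) + h(-503, M(-9)) = (-6616 - 213826) - 5*(-503)² = -220442 - 5*253009 = -220442 - 1265045 = -1485487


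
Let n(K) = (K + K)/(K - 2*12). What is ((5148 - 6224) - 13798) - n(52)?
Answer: -104144/7 ≈ -14878.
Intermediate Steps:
n(K) = 2*K/(-24 + K) (n(K) = (2*K)/(K - 24) = (2*K)/(-24 + K) = 2*K/(-24 + K))
((5148 - 6224) - 13798) - n(52) = ((5148 - 6224) - 13798) - 2*52/(-24 + 52) = (-1076 - 13798) - 2*52/28 = -14874 - 2*52/28 = -14874 - 1*26/7 = -14874 - 26/7 = -104144/7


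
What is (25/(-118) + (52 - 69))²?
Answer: 4124961/13924 ≈ 296.25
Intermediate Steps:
(25/(-118) + (52 - 69))² = (25*(-1/118) - 17)² = (-25/118 - 17)² = (-2031/118)² = 4124961/13924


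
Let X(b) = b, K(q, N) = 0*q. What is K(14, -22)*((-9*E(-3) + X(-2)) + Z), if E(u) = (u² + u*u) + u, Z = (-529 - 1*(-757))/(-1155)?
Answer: 0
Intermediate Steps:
Z = -76/385 (Z = (-529 + 757)*(-1/1155) = 228*(-1/1155) = -76/385 ≈ -0.19740)
K(q, N) = 0
E(u) = u + 2*u² (E(u) = (u² + u²) + u = 2*u² + u = u + 2*u²)
K(14, -22)*((-9*E(-3) + X(-2)) + Z) = 0*((-(-27)*(1 + 2*(-3)) - 2) - 76/385) = 0*((-(-27)*(1 - 6) - 2) - 76/385) = 0*((-(-27)*(-5) - 2) - 76/385) = 0*((-9*15 - 2) - 76/385) = 0*((-135 - 2) - 76/385) = 0*(-137 - 76/385) = 0*(-52821/385) = 0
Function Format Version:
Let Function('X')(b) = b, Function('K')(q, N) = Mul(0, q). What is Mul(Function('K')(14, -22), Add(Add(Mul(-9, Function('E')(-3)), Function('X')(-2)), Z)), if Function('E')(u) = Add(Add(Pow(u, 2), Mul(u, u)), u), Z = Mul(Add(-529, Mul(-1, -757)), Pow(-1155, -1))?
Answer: 0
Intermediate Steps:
Z = Rational(-76, 385) (Z = Mul(Add(-529, 757), Rational(-1, 1155)) = Mul(228, Rational(-1, 1155)) = Rational(-76, 385) ≈ -0.19740)
Function('K')(q, N) = 0
Function('E')(u) = Add(u, Mul(2, Pow(u, 2))) (Function('E')(u) = Add(Add(Pow(u, 2), Pow(u, 2)), u) = Add(Mul(2, Pow(u, 2)), u) = Add(u, Mul(2, Pow(u, 2))))
Mul(Function('K')(14, -22), Add(Add(Mul(-9, Function('E')(-3)), Function('X')(-2)), Z)) = Mul(0, Add(Add(Mul(-9, Mul(-3, Add(1, Mul(2, -3)))), -2), Rational(-76, 385))) = Mul(0, Add(Add(Mul(-9, Mul(-3, Add(1, -6))), -2), Rational(-76, 385))) = Mul(0, Add(Add(Mul(-9, Mul(-3, -5)), -2), Rational(-76, 385))) = Mul(0, Add(Add(Mul(-9, 15), -2), Rational(-76, 385))) = Mul(0, Add(Add(-135, -2), Rational(-76, 385))) = Mul(0, Add(-137, Rational(-76, 385))) = Mul(0, Rational(-52821, 385)) = 0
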